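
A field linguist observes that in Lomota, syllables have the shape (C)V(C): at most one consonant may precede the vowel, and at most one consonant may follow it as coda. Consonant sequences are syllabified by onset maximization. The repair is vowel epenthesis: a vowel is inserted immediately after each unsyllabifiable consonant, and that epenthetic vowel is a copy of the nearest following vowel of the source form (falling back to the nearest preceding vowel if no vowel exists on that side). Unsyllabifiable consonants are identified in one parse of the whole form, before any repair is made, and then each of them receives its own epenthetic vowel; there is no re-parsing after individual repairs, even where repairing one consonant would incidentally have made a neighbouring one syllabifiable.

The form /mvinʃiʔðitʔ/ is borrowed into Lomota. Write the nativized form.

mivinʃiʔðitʔi

Syllabifying with onset maximization leaves /m/, /ʔ/ stranded (at most one coda consonant is licensed; onsets are limited to one consonant).
Inserting the epenthetic vowel yields /m/ → /mi/, /ʔ/ → /ʔi/.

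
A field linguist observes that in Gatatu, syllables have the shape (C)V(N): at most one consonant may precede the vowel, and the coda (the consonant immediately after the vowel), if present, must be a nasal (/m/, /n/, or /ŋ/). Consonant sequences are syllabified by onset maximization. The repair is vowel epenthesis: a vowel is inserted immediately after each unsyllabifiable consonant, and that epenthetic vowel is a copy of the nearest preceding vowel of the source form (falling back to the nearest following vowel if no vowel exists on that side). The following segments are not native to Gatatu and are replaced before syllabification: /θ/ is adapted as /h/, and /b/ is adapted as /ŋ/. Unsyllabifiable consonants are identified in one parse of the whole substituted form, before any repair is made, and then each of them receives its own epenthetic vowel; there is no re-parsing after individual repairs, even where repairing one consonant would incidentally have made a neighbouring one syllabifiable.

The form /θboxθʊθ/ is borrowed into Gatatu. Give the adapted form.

Substitution: /θ/ → /h/, /b/ → /ŋ/, giving /hŋoxhʊh/.
Under (C)V(N), the unsyllabifiable consonants are /h/, /x/, /h/ (only a nasal (/m/, /n/, or /ŋ/) is licensed in coda position; onsets are limited to one consonant).
Inserting the epenthetic vowel yields /h/ → /ho/, /x/ → /xo/, /h/ → /hʊ/.

hoŋoxohʊhʊ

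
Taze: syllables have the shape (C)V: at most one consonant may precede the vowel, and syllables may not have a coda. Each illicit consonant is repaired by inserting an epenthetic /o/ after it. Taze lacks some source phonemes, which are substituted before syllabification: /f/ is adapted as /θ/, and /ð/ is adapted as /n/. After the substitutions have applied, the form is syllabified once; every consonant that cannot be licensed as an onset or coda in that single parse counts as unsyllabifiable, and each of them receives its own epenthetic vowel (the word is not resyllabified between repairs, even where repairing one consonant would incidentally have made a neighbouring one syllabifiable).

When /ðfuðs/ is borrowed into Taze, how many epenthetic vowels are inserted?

3

After substitution the input is /nθuns/.
The unsyllabifiable consonants are /n/, /n/, /s/; each receives one epenthetic vowel.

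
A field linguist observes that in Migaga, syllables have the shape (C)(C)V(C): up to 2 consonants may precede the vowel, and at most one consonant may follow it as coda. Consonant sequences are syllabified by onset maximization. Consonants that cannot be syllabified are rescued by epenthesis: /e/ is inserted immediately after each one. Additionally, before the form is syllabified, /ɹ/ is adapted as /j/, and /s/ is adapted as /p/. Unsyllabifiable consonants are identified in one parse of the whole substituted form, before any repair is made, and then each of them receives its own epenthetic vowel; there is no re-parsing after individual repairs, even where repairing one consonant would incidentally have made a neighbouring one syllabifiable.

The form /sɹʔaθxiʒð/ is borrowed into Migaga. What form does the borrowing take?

Substitution: /s/ → /p/, /ɹ/ → /j/, giving /pjʔaθxiʒð/.
Syllabifying with onset maximization leaves /p/, /ð/ stranded (at most one coda consonant is licensed; onsets may contain at most 2 consonants).
Epenthesis after each stranded consonant: /p/ → /pe/, /ð/ → /ðe/.

pejʔaθxiʒðe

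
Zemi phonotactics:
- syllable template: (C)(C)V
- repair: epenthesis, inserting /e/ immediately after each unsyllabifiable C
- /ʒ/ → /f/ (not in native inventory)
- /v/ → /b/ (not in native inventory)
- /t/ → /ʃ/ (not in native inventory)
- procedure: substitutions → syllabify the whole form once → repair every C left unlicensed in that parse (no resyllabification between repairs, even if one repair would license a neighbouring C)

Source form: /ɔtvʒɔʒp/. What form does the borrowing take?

Substitution: /t/ → /ʃ/, /v/ → /b/, /ʒ/ → /f/, giving /ɔʃbfɔfp/.
Syllabifying with onset maximization leaves /ʃ/, /f/, /p/ stranded (no codas are permitted; onsets may contain at most 2 consonants).
Inserting the epenthetic vowel yields /ʃ/ → /ʃe/, /f/ → /fe/, /p/ → /pe/.

ɔʃebfɔfepe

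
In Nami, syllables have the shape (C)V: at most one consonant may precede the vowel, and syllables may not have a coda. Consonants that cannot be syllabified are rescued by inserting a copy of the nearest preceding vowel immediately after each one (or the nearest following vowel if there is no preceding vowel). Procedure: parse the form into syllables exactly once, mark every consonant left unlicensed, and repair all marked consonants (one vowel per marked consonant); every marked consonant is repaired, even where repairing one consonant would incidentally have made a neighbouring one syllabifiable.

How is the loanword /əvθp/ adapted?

əvəθəpə

The consonants /v/, /θ/, /p/ cannot be parsed into a legal (C)V syllable (no codas are permitted; onsets are limited to one consonant).
Inserting the epenthetic vowel yields /v/ → /və/, /θ/ → /θə/, /p/ → /pə/.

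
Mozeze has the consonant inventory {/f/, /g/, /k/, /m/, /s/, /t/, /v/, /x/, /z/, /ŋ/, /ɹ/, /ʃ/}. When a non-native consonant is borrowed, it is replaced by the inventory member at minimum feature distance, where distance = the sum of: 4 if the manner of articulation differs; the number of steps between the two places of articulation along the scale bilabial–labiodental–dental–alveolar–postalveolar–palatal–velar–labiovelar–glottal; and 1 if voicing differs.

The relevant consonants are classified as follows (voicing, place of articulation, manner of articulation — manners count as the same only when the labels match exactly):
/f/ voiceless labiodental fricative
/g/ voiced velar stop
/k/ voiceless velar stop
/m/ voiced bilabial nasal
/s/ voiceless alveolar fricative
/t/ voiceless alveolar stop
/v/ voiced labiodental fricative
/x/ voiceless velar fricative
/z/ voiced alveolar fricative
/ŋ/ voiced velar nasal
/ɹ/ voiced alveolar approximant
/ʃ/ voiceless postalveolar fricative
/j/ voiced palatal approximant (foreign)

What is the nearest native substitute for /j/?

ɹ

/ɹ/ is closest: same manner (approximant), place distance 2 (palatal→alveolar), same voicing; total 2. Next closest is /g/ at distance 5.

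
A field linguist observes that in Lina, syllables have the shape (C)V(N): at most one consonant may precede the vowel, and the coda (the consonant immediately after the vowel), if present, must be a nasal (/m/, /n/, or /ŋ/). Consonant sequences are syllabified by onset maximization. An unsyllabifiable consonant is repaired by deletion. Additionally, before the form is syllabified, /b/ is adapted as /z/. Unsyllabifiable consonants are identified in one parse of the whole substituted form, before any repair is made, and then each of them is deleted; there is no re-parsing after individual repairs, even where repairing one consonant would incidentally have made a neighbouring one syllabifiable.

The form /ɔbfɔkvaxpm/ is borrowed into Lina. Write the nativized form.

ɔfɔva

Substitution: /b/ → /z/, giving /ɔzfɔkvaxpm/.
Under (C)V(N), the unsyllabifiable consonants are /z/, /k/, /x/, /p/, /m/ (only a nasal (/m/, /n/, or /ŋ/) is licensed in coda position; onsets are limited to one consonant).
Deletion applies to /z/, /k/, /x/, /p/, /m/.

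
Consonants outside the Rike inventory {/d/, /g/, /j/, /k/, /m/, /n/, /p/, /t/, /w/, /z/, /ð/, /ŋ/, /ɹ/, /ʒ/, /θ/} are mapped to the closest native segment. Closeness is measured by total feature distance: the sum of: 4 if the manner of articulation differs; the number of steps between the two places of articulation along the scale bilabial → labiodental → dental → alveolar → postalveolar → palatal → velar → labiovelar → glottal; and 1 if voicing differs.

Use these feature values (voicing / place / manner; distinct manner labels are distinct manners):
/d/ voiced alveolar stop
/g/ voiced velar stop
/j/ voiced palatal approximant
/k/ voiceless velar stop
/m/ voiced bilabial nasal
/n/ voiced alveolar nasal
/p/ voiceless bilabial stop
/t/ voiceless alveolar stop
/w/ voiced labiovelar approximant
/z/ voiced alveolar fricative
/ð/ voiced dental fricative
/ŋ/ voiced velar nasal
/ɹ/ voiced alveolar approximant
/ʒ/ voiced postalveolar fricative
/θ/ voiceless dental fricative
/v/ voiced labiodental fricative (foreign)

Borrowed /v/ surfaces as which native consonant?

ð

/ð/ is closest: same manner (fricative), place distance 1 (labiodental→dental), same voicing; total 1. Next closest is /z/ at distance 2.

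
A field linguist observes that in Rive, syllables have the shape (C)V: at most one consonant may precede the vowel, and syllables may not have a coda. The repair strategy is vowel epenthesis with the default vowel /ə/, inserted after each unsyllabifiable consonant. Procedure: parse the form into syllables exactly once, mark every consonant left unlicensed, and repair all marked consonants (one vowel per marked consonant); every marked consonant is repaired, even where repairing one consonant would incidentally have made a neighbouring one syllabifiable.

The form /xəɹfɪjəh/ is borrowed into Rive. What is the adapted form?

The consonants /ɹ/, /h/ cannot be parsed into a legal (C)V syllable (no codas are permitted; onsets are limited to one consonant).
Each unlicensed consonant becomes the onset of a new syllable: /ɹ/ → /ɹə/, /h/ → /hə/.

xəɹəfɪjəhə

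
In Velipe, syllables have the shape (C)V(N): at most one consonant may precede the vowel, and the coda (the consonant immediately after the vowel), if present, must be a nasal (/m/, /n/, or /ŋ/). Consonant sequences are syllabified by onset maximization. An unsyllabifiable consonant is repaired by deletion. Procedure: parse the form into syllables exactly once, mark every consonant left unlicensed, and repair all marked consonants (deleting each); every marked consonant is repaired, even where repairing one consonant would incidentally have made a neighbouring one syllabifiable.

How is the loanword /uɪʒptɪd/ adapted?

Syllabifying with onset maximization leaves /ʒ/, /p/, /d/ stranded (only a nasal (/m/, /n/, or /ŋ/) is licensed in coda position; onsets are limited to one consonant).
Deletion applies to /ʒ/, /p/, /d/.

uɪtɪ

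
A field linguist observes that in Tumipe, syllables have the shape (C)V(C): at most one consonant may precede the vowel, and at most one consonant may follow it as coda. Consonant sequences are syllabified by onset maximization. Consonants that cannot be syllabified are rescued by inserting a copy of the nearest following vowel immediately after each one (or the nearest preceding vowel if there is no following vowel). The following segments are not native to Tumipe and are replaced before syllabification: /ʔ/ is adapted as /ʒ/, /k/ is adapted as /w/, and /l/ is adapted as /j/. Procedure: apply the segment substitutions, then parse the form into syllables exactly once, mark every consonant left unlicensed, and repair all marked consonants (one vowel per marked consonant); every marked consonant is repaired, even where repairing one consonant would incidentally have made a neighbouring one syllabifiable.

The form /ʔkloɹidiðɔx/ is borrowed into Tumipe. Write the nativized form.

Substitution: /ʔ/ → /ʒ/, /k/ → /w/, /l/ → /j/, giving /ʒwjoɹidiðɔx/.
Under (C)V(C), the unsyllabifiable consonants are /ʒ/, /w/ (at most one coda consonant is licensed; onsets are limited to one consonant).
Epenthesis after each stranded consonant: /ʒ/ → /ʒo/, /w/ → /wo/.

ʒowojoɹidiðɔx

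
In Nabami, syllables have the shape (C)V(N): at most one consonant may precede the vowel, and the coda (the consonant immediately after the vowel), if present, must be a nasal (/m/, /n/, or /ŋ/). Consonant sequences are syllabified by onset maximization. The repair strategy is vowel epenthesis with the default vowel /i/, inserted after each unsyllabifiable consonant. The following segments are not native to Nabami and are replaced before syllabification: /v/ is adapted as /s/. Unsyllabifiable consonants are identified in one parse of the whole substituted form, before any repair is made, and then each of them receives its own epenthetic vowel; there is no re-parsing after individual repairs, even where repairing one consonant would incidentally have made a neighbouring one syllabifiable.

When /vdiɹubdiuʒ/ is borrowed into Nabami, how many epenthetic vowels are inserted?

3

After substitution the input is /sdiɹubdiuʒ/.
The unsyllabifiable consonants are /s/, /b/, /ʒ/; each receives one epenthetic vowel.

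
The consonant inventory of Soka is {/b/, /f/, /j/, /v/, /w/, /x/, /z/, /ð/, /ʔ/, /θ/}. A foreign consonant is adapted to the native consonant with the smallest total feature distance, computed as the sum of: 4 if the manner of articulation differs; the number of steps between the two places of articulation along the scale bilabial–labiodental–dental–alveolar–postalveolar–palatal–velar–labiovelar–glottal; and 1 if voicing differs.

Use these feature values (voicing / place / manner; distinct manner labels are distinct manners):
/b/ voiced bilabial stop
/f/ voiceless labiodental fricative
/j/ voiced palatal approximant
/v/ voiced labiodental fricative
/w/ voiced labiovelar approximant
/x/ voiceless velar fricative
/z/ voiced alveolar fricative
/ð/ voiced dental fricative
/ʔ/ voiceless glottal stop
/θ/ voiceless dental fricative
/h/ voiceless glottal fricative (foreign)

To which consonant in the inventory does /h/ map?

/x/ is closest: same manner (fricative), place distance 2 (glottal→velar), same voicing; total 2. Next closest is /ʔ/ at distance 4.

x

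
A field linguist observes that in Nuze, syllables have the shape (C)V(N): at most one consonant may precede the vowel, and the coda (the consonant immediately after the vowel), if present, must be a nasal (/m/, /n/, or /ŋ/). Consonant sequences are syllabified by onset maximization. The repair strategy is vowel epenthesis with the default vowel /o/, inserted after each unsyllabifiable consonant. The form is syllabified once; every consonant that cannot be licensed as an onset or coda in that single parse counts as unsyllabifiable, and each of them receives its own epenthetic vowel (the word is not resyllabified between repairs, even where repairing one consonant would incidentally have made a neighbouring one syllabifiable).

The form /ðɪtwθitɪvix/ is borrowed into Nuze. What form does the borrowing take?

ðɪtowoθitɪvixo

The consonants /t/, /w/, /x/ cannot be parsed into a legal (C)V(N) syllable (only a nasal (/m/, /n/, or /ŋ/) is licensed in coda position; onsets are limited to one consonant).
Each unlicensed consonant becomes the onset of a new syllable: /t/ → /to/, /w/ → /wo/, /x/ → /xo/.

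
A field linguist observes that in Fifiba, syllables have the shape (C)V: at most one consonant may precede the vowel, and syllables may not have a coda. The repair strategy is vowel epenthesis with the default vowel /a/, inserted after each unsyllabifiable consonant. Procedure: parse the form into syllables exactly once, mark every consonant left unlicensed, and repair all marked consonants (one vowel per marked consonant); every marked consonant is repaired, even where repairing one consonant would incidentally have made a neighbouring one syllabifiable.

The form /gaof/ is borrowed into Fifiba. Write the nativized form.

gaofa

The consonants /f/ cannot be parsed into a legal (C)V syllable (no codas are permitted; onsets are limited to one consonant).
Epenthesis after each stranded consonant: /f/ → /fa/.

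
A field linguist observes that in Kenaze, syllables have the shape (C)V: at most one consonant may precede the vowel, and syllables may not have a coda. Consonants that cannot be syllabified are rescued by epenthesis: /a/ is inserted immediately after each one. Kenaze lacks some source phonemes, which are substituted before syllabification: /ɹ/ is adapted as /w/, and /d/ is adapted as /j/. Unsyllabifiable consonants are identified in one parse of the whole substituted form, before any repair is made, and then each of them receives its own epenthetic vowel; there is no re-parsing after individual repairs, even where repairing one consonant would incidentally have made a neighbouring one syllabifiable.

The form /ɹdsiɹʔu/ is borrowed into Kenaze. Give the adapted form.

Substitution: /ɹ/ → /w/, /d/ → /j/, giving /wjsiwʔu/.
The consonants /w/, /j/, /w/ cannot be parsed into a legal (C)V syllable (no codas are permitted; onsets are limited to one consonant).
Epenthesis after each stranded consonant: /w/ → /wa/, /j/ → /ja/, /w/ → /wa/.

wajasiwaʔu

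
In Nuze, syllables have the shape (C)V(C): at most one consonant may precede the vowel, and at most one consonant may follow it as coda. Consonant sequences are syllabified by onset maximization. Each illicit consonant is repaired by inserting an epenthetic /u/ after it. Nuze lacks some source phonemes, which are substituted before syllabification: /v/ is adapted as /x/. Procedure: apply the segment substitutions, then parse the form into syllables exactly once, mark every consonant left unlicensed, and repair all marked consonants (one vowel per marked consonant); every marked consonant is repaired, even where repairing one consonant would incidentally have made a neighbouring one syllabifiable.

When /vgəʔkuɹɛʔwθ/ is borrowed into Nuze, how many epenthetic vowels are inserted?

After substitution the input is /xgəʔkuɹɛʔwθ/.
The unsyllabifiable consonants are /x/, /w/, /θ/; each receives one epenthetic vowel.

3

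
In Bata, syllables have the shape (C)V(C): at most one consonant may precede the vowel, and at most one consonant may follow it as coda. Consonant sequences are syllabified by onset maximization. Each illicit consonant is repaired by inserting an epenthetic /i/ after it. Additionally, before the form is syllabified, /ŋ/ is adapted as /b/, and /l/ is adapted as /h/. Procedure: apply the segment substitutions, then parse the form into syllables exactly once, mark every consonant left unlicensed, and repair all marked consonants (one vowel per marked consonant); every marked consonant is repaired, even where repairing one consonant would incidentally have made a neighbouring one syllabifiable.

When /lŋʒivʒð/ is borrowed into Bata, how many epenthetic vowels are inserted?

After substitution the input is /hbʒivʒð/.
The unsyllabifiable consonants are /h/, /b/, /ʒ/, /ð/; each receives one epenthetic vowel.

4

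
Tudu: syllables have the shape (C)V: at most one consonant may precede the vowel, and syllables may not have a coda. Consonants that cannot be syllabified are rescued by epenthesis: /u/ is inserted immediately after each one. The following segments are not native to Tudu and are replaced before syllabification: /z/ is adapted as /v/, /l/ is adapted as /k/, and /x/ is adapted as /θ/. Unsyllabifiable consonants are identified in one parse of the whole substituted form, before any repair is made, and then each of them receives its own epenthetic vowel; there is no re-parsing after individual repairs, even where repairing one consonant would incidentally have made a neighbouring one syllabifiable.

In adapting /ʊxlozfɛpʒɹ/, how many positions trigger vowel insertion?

After substitution the input is /ʊθkovfɛpʒɹ/.
The unsyllabifiable consonants are /θ/, /v/, /p/, /ʒ/, /ɹ/; each receives one epenthetic vowel.

5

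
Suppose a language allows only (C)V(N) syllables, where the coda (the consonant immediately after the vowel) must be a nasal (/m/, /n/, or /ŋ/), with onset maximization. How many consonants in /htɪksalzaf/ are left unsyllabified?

4

The consonants /h/, /k/, /l/, /f/ cannot be parsed into a legal (C)V(N) syllable (only a nasal (/m/, /n/, or /ŋ/) is licensed in coda position; onsets are limited to one consonant).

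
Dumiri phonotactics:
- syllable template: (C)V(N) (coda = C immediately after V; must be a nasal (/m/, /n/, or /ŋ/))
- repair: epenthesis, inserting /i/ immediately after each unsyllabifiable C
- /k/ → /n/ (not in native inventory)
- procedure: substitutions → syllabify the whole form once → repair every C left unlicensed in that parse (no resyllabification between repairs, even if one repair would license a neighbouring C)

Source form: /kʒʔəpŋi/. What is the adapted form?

Substitution: /k/ → /n/, giving /nʒʔəpŋi/.
Syllabifying with onset maximization leaves /n/, /ʒ/, /p/ stranded (only a nasal (/m/, /n/, or /ŋ/) is licensed in coda position; onsets are limited to one consonant).
Inserting the epenthetic vowel yields /n/ → /ni/, /ʒ/ → /ʒi/, /p/ → /pi/.

niʒiʔəpiŋi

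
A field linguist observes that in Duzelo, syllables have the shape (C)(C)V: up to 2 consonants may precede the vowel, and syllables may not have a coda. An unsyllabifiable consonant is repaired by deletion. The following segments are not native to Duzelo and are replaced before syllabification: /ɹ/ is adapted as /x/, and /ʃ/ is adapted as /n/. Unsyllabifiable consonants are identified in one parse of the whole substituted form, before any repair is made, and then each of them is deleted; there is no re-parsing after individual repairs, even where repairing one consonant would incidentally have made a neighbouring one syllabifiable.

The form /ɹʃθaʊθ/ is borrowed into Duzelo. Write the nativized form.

Substitution: /ɹ/ → /x/, /ʃ/ → /n/, giving /xnθaʊθ/.
The consonants /x/, /θ/ cannot be parsed into a legal (C)(C)V syllable (no codas are permitted; onsets may contain at most 2 consonants).
Deleting the stranded consonants removes /x/, /θ/.

nθaʊ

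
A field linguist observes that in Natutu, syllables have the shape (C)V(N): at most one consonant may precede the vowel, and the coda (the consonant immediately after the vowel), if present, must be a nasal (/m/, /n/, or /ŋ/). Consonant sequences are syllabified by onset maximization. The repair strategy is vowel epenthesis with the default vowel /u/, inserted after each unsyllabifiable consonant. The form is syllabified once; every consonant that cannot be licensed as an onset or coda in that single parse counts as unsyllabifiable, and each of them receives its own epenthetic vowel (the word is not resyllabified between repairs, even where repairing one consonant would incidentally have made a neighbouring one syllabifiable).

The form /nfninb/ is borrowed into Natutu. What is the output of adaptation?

nufuninbu

Syllabifying with onset maximization leaves /n/, /f/, /b/ stranded (only a nasal (/m/, /n/, or /ŋ/) is licensed in coda position; onsets are limited to one consonant).
Inserting the epenthetic vowel yields /n/ → /nu/, /f/ → /fu/, /b/ → /bu/.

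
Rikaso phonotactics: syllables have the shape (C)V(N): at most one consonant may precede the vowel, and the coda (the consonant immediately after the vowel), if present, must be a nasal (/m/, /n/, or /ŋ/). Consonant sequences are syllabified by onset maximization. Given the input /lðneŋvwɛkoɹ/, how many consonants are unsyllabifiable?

Syllabifying with onset maximization leaves /l/, /ð/, /v/, /ɹ/ stranded (only a nasal (/m/, /n/, or /ŋ/) is licensed in coda position; onsets are limited to one consonant).

4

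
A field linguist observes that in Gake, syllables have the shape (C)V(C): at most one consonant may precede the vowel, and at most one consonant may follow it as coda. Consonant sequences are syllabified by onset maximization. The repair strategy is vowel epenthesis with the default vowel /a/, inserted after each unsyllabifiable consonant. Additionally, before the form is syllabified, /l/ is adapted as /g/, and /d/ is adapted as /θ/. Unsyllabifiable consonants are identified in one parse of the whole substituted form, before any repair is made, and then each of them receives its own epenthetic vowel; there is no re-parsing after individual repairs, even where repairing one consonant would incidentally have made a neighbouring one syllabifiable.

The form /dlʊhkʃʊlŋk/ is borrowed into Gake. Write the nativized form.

Substitution: /d/ → /θ/, /l/ → /g/, giving /θgʊhkʃʊgŋk/.
Syllabifying with onset maximization leaves /θ/, /k/, /ŋ/, /k/ stranded (at most one coda consonant is licensed; onsets are limited to one consonant).
Epenthesis after each stranded consonant: /θ/ → /θa/, /k/ → /ka/, /ŋ/ → /ŋa/, /k/ → /ka/.

θagʊhkaʃʊgŋaka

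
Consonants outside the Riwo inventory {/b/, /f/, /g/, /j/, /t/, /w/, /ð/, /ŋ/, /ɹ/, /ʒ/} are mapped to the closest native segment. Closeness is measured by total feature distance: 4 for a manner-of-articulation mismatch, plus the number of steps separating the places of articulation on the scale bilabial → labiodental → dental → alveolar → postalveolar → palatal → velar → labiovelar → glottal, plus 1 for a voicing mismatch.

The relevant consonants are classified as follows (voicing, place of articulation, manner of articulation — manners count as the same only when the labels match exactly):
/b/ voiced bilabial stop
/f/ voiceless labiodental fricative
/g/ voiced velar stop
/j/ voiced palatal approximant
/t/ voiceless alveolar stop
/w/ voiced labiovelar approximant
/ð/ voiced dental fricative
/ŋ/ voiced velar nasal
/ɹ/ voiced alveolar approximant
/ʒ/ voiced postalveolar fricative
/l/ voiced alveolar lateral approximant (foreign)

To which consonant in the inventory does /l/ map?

ɹ

/ɹ/ is closest: manner differs (lateral approximant→approximant, +4), place distance 0 (alveolar→alveolar), same voicing; total 4. Next closest is /t/ at distance 5.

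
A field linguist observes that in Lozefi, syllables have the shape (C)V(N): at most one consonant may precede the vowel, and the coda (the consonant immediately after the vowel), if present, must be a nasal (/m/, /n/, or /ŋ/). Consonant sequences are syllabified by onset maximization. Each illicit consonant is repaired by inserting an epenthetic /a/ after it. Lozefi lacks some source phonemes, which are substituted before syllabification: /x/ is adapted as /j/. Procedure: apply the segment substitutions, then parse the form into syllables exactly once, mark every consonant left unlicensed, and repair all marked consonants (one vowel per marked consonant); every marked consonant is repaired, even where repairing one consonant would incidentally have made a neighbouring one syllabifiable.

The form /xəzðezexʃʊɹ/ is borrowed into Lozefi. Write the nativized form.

jəzaðezejaʃʊɹa

Substitution: /x/ → /j/, giving /jəzðezejʃʊɹ/.
Under (C)V(N), the unsyllabifiable consonants are /z/, /j/, /ɹ/ (only a nasal (/m/, /n/, or /ŋ/) is licensed in coda position; onsets are limited to one consonant).
Epenthesis after each stranded consonant: /z/ → /za/, /j/ → /ja/, /ɹ/ → /ɹa/.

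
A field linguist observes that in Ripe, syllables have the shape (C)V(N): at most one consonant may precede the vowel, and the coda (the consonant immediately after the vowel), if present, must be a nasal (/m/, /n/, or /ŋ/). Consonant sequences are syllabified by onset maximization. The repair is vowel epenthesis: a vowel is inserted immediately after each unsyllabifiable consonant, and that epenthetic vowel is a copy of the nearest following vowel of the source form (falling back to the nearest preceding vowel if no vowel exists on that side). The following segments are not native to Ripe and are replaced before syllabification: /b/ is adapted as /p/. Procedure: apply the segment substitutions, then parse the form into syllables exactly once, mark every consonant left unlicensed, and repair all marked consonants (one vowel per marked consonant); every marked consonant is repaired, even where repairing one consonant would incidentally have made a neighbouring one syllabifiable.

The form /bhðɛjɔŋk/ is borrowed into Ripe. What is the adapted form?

Substitution: /b/ → /p/, giving /phðɛjɔŋk/.
The consonants /p/, /h/, /k/ cannot be parsed into a legal (C)V(N) syllable (only a nasal (/m/, /n/, or /ŋ/) is licensed in coda position; onsets are limited to one consonant).
Epenthesis after each stranded consonant: /p/ → /pɛ/, /h/ → /hɛ/, /k/ → /kɔ/.

pɛhɛðɛjɔŋkɔ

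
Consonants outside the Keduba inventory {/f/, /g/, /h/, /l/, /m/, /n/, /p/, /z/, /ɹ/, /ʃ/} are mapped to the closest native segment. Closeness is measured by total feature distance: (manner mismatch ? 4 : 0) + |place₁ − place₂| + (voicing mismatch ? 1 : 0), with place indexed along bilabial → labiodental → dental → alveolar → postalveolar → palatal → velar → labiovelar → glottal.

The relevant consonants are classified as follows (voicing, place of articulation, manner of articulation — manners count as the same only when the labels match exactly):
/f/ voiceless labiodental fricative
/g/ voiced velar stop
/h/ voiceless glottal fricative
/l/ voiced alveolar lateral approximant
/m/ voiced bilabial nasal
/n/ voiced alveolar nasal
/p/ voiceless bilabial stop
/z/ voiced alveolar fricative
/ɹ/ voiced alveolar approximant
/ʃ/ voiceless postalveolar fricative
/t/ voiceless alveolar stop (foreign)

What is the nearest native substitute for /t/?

p

/p/ is closest: same manner (stop), place distance 3 (alveolar→bilabial), same voicing; total 3. Next closest is /g/ at distance 4.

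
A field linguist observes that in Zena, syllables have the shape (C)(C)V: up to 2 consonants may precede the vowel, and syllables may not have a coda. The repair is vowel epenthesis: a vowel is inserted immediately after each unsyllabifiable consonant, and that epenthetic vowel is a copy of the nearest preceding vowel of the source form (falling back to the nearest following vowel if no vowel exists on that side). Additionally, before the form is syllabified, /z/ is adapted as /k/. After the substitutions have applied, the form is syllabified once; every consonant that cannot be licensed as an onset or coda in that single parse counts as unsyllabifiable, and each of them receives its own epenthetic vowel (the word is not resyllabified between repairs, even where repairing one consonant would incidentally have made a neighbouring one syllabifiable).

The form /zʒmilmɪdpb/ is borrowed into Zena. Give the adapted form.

Substitution: /z/ → /k/, giving /kʒmilmɪdpb/.
Syllabifying with onset maximization leaves /k/, /d/, /p/, /b/ stranded (no codas are permitted; onsets may contain at most 2 consonants).
Inserting the epenthetic vowel yields /k/ → /ki/, /d/ → /dɪ/, /p/ → /pɪ/, /b/ → /bɪ/.

kiʒmilmɪdɪpɪbɪ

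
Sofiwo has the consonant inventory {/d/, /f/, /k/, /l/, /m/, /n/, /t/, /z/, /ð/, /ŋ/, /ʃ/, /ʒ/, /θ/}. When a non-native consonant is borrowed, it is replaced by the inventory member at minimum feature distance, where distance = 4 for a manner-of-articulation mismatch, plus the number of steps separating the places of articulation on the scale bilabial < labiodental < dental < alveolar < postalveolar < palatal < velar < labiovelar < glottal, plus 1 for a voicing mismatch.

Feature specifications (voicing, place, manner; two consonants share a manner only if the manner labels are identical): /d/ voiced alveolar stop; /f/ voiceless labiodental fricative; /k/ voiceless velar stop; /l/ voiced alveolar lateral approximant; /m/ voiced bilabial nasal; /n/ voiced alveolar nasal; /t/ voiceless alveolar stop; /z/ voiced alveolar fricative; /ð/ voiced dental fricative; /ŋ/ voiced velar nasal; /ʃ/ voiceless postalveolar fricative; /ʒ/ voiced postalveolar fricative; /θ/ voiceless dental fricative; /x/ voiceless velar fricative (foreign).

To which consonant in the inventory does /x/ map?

ʃ

/ʃ/ is closest: same manner (fricative), place distance 2 (velar→postalveolar), same voicing; total 2. Next closest is /ʒ/ at distance 3.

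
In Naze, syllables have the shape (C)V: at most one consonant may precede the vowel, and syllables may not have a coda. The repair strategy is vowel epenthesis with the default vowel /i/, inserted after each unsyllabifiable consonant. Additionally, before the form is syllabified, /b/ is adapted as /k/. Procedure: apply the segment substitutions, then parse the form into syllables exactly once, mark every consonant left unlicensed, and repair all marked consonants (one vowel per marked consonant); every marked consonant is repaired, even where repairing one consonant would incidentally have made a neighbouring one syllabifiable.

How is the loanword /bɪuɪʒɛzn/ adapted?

Substitution: /b/ → /k/, giving /kɪuɪʒɛzn/.
The consonants /z/, /n/ cannot be parsed into a legal (C)V syllable (no codas are permitted; onsets are limited to one consonant).
Inserting the epenthetic vowel yields /z/ → /zi/, /n/ → /ni/.

kɪuɪʒɛzini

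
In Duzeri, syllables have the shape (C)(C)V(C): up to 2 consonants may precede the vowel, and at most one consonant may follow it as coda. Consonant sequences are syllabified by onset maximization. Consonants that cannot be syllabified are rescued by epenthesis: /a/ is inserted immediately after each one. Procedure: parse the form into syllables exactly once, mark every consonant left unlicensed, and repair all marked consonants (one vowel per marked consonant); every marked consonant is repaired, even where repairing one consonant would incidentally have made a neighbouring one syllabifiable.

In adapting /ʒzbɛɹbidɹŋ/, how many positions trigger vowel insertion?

The unsyllabifiable consonants are /ʒ/, /ɹ/, /ŋ/; each receives one epenthetic vowel.

3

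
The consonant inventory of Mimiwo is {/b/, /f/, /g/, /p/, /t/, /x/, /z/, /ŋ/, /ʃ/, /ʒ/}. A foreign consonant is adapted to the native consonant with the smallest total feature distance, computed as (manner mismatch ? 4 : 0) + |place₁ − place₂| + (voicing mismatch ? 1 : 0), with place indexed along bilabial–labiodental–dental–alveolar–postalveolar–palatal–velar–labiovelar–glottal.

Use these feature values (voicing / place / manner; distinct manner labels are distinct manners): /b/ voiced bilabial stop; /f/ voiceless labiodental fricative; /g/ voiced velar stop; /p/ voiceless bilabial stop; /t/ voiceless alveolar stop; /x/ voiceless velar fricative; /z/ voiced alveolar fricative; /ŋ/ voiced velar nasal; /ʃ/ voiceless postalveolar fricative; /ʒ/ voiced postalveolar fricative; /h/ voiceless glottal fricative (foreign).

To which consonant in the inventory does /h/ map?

/x/ is closest: same manner (fricative), place distance 2 (glottal→velar), same voicing; total 2. Next closest is /ʃ/ at distance 4.

x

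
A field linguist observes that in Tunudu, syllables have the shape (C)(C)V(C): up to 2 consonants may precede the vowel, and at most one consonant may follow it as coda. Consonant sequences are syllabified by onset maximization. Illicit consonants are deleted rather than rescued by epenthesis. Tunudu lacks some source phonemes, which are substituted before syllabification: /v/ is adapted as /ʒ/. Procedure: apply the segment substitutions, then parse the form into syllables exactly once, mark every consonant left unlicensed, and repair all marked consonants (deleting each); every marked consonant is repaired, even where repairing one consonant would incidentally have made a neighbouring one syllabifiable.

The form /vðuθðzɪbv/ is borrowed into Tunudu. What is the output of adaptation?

ʒðuθðzɪb

Substitution: /v/ → /ʒ/, giving /ʒðuθðzɪbʒ/.
Syllabifying with onset maximization leaves /ʒ/ stranded (at most one coda consonant is licensed; onsets may contain at most 2 consonants).
Each unlicensed consonant is deleted: /ʒ/.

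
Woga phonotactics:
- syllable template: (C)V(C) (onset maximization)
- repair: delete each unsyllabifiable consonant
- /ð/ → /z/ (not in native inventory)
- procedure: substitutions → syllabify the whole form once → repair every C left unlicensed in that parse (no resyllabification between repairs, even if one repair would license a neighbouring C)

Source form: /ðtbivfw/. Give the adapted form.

Substitution: /ð/ → /z/, giving /ztbivfw/.
Under (C)V(C), the unsyllabifiable consonants are /z/, /t/, /f/, /w/ (at most one coda consonant is licensed; onsets are limited to one consonant).
Each unlicensed consonant is deleted: /z/, /t/, /f/, /w/.

biv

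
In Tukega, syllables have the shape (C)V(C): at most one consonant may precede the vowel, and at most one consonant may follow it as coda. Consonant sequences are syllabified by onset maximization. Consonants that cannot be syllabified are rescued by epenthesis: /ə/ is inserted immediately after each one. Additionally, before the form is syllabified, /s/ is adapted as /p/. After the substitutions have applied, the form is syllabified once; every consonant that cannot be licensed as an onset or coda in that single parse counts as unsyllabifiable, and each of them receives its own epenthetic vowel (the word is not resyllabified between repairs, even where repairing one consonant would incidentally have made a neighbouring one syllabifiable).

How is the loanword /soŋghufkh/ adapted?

Substitution: /s/ → /p/, giving /poŋghufkh/.
Under (C)V(C), the unsyllabifiable consonants are /g/, /k/, /h/ (at most one coda consonant is licensed; onsets are limited to one consonant).
Each unlicensed consonant becomes the onset of a new syllable: /g/ → /gə/, /k/ → /kə/, /h/ → /hə/.

poŋgəhufkəhə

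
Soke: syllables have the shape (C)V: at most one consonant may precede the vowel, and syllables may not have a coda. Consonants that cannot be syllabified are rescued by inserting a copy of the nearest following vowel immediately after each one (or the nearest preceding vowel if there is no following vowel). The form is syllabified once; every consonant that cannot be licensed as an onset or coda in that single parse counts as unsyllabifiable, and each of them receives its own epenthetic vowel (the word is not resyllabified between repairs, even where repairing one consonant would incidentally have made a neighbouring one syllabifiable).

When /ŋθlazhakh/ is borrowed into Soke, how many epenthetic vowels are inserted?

5

The unsyllabifiable consonants are /ŋ/, /θ/, /z/, /k/, /h/; each receives one epenthetic vowel.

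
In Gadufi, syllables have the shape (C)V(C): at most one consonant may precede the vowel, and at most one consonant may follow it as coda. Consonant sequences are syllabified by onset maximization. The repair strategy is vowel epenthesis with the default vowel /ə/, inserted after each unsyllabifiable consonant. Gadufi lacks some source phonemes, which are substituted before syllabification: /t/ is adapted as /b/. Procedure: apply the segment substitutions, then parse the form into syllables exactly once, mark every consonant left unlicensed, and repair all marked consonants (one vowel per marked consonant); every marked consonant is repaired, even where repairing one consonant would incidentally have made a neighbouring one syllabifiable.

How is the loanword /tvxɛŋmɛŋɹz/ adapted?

Substitution: /t/ → /b/, giving /bvxɛŋmɛŋɹz/.
The consonants /b/, /v/, /ɹ/, /z/ cannot be parsed into a legal (C)V(C) syllable (at most one coda consonant is licensed; onsets are limited to one consonant).
Inserting the epenthetic vowel yields /b/ → /bə/, /v/ → /və/, /ɹ/ → /ɹə/, /z/ → /zə/.

bəvəxɛŋmɛŋɹəzə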